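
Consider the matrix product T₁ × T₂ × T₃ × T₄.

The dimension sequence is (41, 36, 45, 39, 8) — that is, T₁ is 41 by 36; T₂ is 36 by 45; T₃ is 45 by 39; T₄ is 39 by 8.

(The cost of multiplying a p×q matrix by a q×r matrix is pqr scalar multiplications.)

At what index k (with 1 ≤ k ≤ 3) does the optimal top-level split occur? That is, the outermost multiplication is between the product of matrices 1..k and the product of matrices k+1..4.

Adjacent pairs: T₁T₂ = 41·36·45 = 66420; T₂T₃ = 36·45·39 = 63180; T₃T₄ = 45·39·8 = 14040.
Length 3: T₁..T₃: k=1: 0+63180+41·36·39=120744; k=2: 66420+0+41·45·39=138375 → min 120744 | T₂..T₄: k=2: 0+14040+36·45·8=27000; k=3: 63180+0+36·39·8=74412 → min 27000.
Top-level splits: k=1: (T₁..T₁)·(T₂..T₄) → 0+27000+41·36·8 = 38808; k=2: (T₁..T₂)·(T₃..T₄) → 66420+14040+41·45·8 = 95220; k=3: (T₁..T₃)·(T₄..T₄) → 120744+0+41·39·8 = 133536.
Best split is after T₁, i.e. k = 1.

1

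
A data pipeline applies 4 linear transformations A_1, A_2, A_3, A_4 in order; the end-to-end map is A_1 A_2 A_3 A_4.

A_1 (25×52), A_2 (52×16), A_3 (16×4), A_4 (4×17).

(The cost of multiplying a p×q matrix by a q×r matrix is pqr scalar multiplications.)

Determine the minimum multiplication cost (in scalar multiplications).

Adjacent pairs: A_1A_2 = 25·52·16 = 20800; A_2A_3 = 52·16·4 = 3328; A_3A_4 = 16·4·17 = 1088.
Length 3: A_1..A_3: k=1: 0+3328+25·52·4=8528; k=2: 20800+0+25·16·4=22400 → min 8528 | A_2..A_4: k=2: 0+1088+52·16·17=15232; k=3: 3328+0+52·4·17=6864 → min 6864.
Length 4: A_1..A_4: k=1: 0+6864+25·52·17=28964; k=2: 20800+1088+25·16·17=28688; k=3: 8528+0+25·4·17=10228 → min 10228.
Optimal order: ((A_1 (A_2 A_3)) A_4) with cost 10228.

10228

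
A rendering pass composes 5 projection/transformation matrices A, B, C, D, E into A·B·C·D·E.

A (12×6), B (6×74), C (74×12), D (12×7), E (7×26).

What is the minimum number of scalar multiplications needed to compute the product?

Adjacent pairs: AB = 12·6·74 = 5328; BC = 6·74·12 = 5328; CD = 74·12·7 = 6216; DE = 12·7·26 = 2184.
Length 3: A..C: k=1: 0+5328+12·6·12=6192; k=2: 5328+0+12·74·12=15984 → min 6192 | B..D: k=2: 0+6216+6·74·7=9324; k=3: 5328+0+6·12·7=5832 → min 5832 | C..E: k=3: 0+2184+74·12·26=25272; k=4: 6216+0+74·7·26=19684 → min 19684.
Length 4: A..D: k=1: 0+5832+12·6·7=6336; k=2: 5328+6216+12·74·7=17760; k=3: 6192+0+12·12·7=7200 → min 6336 | B..E: k=2: 0+19684+6·74·26=31228; k=3: 5328+2184+6·12·26=9384; k=4: 5832+0+6·7·26=6924 → min 6924.
Length 5: A..E: k=1: 0+6924+12·6·26=8796; k=2: 5328+19684+12·74·26=48100; k=3: 6192+2184+12·12·26=12120; k=4: 6336+0+12·7·26=8520 → min 8520.
Optimal order: ((A·((B·C)·D))·E) with cost 8520.

8520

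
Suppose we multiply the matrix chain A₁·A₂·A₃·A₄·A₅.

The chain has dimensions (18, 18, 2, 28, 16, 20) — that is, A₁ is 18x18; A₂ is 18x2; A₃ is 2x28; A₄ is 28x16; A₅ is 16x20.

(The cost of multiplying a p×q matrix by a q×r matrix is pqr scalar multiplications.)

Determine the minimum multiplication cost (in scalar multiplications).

Adjacent pairs: A₁A₂ = 18·18·2 = 648; A₂A₃ = 18·2·28 = 1008; A₃A₄ = 2·28·16 = 896; A₄A₅ = 28·16·20 = 8960.
Length 3: A₁..A₃: k=1: 0+1008+18·18·28=10080; k=2: 648+0+18·2·28=1656 → min 1656 | A₂..A₄: k=2: 0+896+18·2·16=1472; k=3: 1008+0+18·28·16=9072 → min 1472 | A₃..A₅: k=3: 0+8960+2·28·20=10080; k=4: 896+0+2·16·20=1536 → min 1536.
Length 4: A₁..A₄: k=1: 0+1472+18·18·16=6656; k=2: 648+896+18·2·16=2120; k=3: 1656+0+18·28·16=9720 → min 2120 | A₂..A₅: k=2: 0+1536+18·2·20=2256; k=3: 1008+8960+18·28·20=20048; k=4: 1472+0+18·16·20=7232 → min 2256.
Length 5: A₁..A₅: k=1: 0+2256+18·18·20=8736; k=2: 648+1536+18·2·20=2904; k=3: 1656+8960+18·28·20=20696; k=4: 2120+0+18·16·20=7880 → min 2904.
Optimal order: ((A₁·A₂)·((A₃·A₄)·A₅)) with cost 2904.

2904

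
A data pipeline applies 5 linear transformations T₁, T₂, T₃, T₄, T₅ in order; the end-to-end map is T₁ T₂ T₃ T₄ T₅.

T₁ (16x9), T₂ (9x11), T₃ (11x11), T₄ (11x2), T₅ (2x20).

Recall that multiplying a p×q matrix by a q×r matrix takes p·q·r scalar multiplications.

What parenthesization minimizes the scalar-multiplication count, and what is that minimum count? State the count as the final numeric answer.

1368

Adjacent pairs: T₁T₂ = 16·9·11 = 1584; T₂T₃ = 9·11·11 = 1089; T₃T₄ = 11·11·2 = 242; T₄T₅ = 11·2·20 = 440.
Length 3: T₁..T₃: k=1: 0+1089+16·9·11=2673; k=2: 1584+0+16·11·11=3520 → min 2673 | T₂..T₄: k=2: 0+242+9·11·2=440; k=3: 1089+0+9·11·2=1287 → min 440 | T₃..T₅: k=3: 0+440+11·11·20=2860; k=4: 242+0+11·2·20=682 → min 682.
Length 4: T₁..T₄: k=1: 0+440+16·9·2=728; k=2: 1584+242+16·11·2=2178; k=3: 2673+0+16·11·2=3025 → min 728 | T₂..T₅: k=2: 0+682+9·11·20=2662; k=3: 1089+440+9·11·20=3509; k=4: 440+0+9·2·20=800 → min 800.
Length 5: T₁..T₅: k=1: 0+800+16·9·20=3680; k=2: 1584+682+16·11·20=5786; k=3: 2673+440+16·11·20=6633; k=4: 728+0+16·2·20=1368 → min 1368.
Optimal parenthesization: ((T₁ (T₂ (T₃ T₄))) T₅) with cost 1368.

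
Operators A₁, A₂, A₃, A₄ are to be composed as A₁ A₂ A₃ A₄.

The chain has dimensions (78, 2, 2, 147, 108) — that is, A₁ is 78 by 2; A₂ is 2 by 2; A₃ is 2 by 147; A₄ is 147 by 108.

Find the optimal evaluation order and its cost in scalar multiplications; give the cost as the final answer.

48912

Adjacent pairs: A₁A₂ = 78·2·2 = 312; A₂A₃ = 2·2·147 = 588; A₃A₄ = 2·147·108 = 31752.
Length 3: A₁..A₃: k=1: 0+588+78·2·147=23520; k=2: 312+0+78·2·147=23244 → min 23244 | A₂..A₄: k=2: 0+31752+2·2·108=32184; k=3: 588+0+2·147·108=32340 → min 32184.
Length 4: A₁..A₄: k=1: 0+32184+78·2·108=49032; k=2: 312+31752+78·2·108=48912; k=3: 23244+0+78·147·108=1261572 → min 48912.
Optimal parenthesization: ((A₁ A₂) (A₃ A₄)) with cost 48912.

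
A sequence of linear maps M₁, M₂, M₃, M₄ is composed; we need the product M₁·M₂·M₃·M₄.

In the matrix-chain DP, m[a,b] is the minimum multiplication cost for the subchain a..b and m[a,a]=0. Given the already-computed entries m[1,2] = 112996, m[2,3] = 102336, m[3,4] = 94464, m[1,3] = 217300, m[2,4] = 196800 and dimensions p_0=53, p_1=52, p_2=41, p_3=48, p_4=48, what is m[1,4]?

m[1,4] = min over k∈[1,3] of m[1,k]+m[k+1,4]+p_{0}·p_k·p_{4}.
k=1: 0 + 196800 + 53·52·48 = 329088; k=2: 112996 + 94464 + 53·41·48 = 311764; k=3: 217300 + 0 + 53·48·48 = 339412.
Minimum: 311764 at k=2.

311764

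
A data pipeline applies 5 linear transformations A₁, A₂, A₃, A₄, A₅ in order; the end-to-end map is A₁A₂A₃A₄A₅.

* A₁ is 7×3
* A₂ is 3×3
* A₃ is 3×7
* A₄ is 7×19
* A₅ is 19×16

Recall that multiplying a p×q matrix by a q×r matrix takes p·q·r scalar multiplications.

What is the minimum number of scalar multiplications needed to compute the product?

Adjacent pairs: A₁A₂ = 7·3·3 = 63; A₂A₃ = 3·3·7 = 63; A₃A₄ = 3·7·19 = 399; A₄A₅ = 7·19·16 = 2128.
Length 3: A₁..A₃: k=1: 0+63+7·3·7=210; k=2: 63+0+7·3·7=210 → min 210 | A₂..A₄: k=2: 0+399+3·3·19=570; k=3: 63+0+3·7·19=462 → min 462 | A₃..A₅: k=3: 0+2128+3·7·16=2464; k=4: 399+0+3·19·16=1311 → min 1311.
Length 4: A₁..A₄: k=1: 0+462+7·3·19=861; k=2: 63+399+7·3·19=861; k=3: 210+0+7·7·19=1141 → min 861 | A₂..A₅: k=2: 0+1311+3·3·16=1455; k=3: 63+2128+3·7·16=2527; k=4: 462+0+3·19·16=1374 → min 1374.
Length 5: A₁..A₅: k=1: 0+1374+7·3·16=1710; k=2: 63+1311+7·3·16=1710; k=3: 210+2128+7·7·16=3122; k=4: 861+0+7·19·16=2989 → min 1710.
Optimal order: (A₁(((A₂A₃)A₄)A₅)) with cost 1710.

1710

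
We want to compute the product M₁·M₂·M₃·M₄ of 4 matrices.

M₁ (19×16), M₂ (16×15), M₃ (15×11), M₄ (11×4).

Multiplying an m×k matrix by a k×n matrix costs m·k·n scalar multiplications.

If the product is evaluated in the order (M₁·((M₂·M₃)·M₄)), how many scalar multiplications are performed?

4560

(M₂·M₃): 16×15 by 15×11 → 16×11, cost 16·15·11 = 2640
((M₂·M₃)·M₄): 16×11 by 11×4 → 16×4, cost 16·11·4 = 704; cumulative 3344
(M₁·((M₂·M₃)·M₄)): 19×16 by 16×4 → 19×4, cost 19·16·4 = 1216; cumulative 4560
Total: 4560 scalar multiplications.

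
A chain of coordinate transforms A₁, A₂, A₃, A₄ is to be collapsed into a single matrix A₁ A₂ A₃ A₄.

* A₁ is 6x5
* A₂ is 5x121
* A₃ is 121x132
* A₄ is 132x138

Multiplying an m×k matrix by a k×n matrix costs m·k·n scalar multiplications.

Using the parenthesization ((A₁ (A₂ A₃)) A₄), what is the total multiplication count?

(A₂ A₃): 5×121 by 121×132 → 5×132, cost 5·121·132 = 79860
(A₁ (A₂ A₃)): 6×5 by 5×132 → 6×132, cost 6·5·132 = 3960; cumulative 83820
((A₁ (A₂ A₃)) A₄): 6×132 by 132×138 → 6×138, cost 6·132·138 = 109296; cumulative 193116
Total: 193116 scalar multiplications.

193116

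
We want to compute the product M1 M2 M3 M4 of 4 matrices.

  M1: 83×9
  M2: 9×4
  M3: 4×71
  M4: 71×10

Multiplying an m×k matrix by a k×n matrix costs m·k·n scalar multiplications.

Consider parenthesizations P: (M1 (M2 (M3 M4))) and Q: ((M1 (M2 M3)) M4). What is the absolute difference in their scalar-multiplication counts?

103853

Order P = (M1 (M2 (M3 M4))): (M3 M4): 4×71 by 71×10 → 4×10, cost 4·71·10 = 2840; (M2 (M3 M4)): 9×4 by 4×10 → 9×10, cost 9·4·10 = 360; cumulative 3200; (M1 (M2 (M3 M4))): 83×9 by 9×10 → 83×10, cost 83·9·10 = 7470; cumulative 10670. Total 10670.
Order Q = ((M1 (M2 M3)) M4): (M2 M3): 9×4 by 4×71 → 9×71, cost 9·4·71 = 2556; (M1 (M2 M3)): 83×9 by 9×71 → 83×71, cost 83·9·71 = 53037; cumulative 55593; ((M1 (M2 M3)) M4): 83×71 by 71×10 → 83×10, cost 83·71·10 = 58930; cumulative 114523. Total 114523.
Difference: |10670 − 114523| = 103853.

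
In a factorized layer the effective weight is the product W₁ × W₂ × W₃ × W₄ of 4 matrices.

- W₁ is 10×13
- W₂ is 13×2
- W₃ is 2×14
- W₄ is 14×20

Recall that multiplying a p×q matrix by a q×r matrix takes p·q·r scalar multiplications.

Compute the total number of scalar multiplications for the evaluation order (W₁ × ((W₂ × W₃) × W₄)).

6604

(W₂ × W₃): 13×2 by 2×14 → 13×14, cost 13·2·14 = 364
((W₂ × W₃) × W₄): 13×14 by 14×20 → 13×20, cost 13·14·20 = 3640; cumulative 4004
(W₁ × ((W₂ × W₃) × W₄)): 10×13 by 13×20 → 10×20, cost 10·13·20 = 2600; cumulative 6604
Total: 6604 scalar multiplications.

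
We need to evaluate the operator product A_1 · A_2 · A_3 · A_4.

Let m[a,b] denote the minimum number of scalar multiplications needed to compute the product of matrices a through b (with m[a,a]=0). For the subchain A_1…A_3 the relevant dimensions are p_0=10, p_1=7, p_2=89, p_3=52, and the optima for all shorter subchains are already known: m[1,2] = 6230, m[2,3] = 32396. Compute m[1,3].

36036

m[1,3] = min over k∈[1,2] of m[1,k]+m[k+1,3]+p_{0}·p_k·p_{3}.
k=1: 0 + 32396 + 10·7·52 = 36036; k=2: 6230 + 0 + 10·89·52 = 52510.
Minimum: 36036 at k=1.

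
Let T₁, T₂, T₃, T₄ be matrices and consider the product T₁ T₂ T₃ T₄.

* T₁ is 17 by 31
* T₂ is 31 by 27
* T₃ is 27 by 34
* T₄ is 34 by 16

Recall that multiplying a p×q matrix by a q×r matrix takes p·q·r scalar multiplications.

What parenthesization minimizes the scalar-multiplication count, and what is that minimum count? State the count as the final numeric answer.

Adjacent pairs: T₁T₂ = 17·31·27 = 14229; T₂T₃ = 31·27·34 = 28458; T₃T₄ = 27·34·16 = 14688.
Length 3: T₁..T₃: k=1: 0+28458+17·31·34=46376; k=2: 14229+0+17·27·34=29835 → min 29835 | T₂..T₄: k=2: 0+14688+31·27·16=28080; k=3: 28458+0+31·34·16=45322 → min 28080.
Length 4: T₁..T₄: k=1: 0+28080+17·31·16=36512; k=2: 14229+14688+17·27·16=36261; k=3: 29835+0+17·34·16=39083 → min 36261.
Optimal parenthesization: ((T₁ T₂) (T₃ T₄)) with cost 36261.

36261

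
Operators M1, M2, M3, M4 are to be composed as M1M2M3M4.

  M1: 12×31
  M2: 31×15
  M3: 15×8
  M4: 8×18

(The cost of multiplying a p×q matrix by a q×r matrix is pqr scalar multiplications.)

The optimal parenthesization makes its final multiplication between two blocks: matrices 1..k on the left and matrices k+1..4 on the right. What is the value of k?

Adjacent pairs: M1M2 = 12·31·15 = 5580; M2M3 = 31·15·8 = 3720; M3M4 = 15·8·18 = 2160.
Length 3: M1..M3: k=1: 0+3720+12·31·8=6696; k=2: 5580+0+12·15·8=7020 → min 6696 | M2..M4: k=2: 0+2160+31·15·18=10530; k=3: 3720+0+31·8·18=8184 → min 8184.
Top-level splits: k=1: (M1..M1)·(M2..M4) → 0+8184+12·31·18 = 14880; k=2: (M1..M2)·(M3..M4) → 5580+2160+12·15·18 = 10980; k=3: (M1..M3)·(M4..M4) → 6696+0+12·8·18 = 8424.
Best split is after M3, i.e. k = 3.

3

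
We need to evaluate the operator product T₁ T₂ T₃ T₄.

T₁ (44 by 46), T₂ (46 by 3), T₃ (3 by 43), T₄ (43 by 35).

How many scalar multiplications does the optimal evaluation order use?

Adjacent pairs: T₁T₂ = 44·46·3 = 6072; T₂T₃ = 46·3·43 = 5934; T₃T₄ = 3·43·35 = 4515.
Length 3: T₁..T₃: k=1: 0+5934+44·46·43=92966; k=2: 6072+0+44·3·43=11748 → min 11748 | T₂..T₄: k=2: 0+4515+46·3·35=9345; k=3: 5934+0+46·43·35=75164 → min 9345.
Length 4: T₁..T₄: k=1: 0+9345+44·46·35=80185; k=2: 6072+4515+44·3·35=15207; k=3: 11748+0+44·43·35=77968 → min 15207.
Optimal order: ((T₁ T₂) (T₃ T₄)) with cost 15207.

15207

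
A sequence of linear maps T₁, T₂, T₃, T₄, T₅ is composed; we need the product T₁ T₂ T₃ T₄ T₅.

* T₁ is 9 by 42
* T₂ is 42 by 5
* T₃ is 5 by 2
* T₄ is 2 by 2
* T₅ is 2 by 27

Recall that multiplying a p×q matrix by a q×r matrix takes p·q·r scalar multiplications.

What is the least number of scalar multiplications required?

1682

Adjacent pairs: T₁T₂ = 9·42·5 = 1890; T₂T₃ = 42·5·2 = 420; T₃T₄ = 5·2·2 = 20; T₄T₅ = 2·2·27 = 108.
Length 3: T₁..T₃: k=1: 0+420+9·42·2=1176; k=2: 1890+0+9·5·2=1980 → min 1176 | T₂..T₄: k=2: 0+20+42·5·2=440; k=3: 420+0+42·2·2=588 → min 440 | T₃..T₅: k=3: 0+108+5·2·27=378; k=4: 20+0+5·2·27=290 → min 290.
Length 4: T₁..T₄: k=1: 0+440+9·42·2=1196; k=2: 1890+20+9·5·2=2000; k=3: 1176+0+9·2·2=1212 → min 1196 | T₂..T₅: k=2: 0+290+42·5·27=5960; k=3: 420+108+42·2·27=2796; k=4: 440+0+42·2·27=2708 → min 2708.
Length 5: T₁..T₅: k=1: 0+2708+9·42·27=12914; k=2: 1890+290+9·5·27=3395; k=3: 1176+108+9·2·27=1770; k=4: 1196+0+9·2·27=1682 → min 1682.
Optimal order: ((T₁ (T₂ (T₃ T₄))) T₅) with cost 1682.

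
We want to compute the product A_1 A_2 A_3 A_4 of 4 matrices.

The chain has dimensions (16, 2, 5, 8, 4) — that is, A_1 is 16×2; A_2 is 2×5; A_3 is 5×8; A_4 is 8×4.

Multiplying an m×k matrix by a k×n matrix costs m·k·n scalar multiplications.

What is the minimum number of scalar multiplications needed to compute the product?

272

Adjacent pairs: A_1A_2 = 16·2·5 = 160; A_2A_3 = 2·5·8 = 80; A_3A_4 = 5·8·4 = 160.
Length 3: A_1..A_3: k=1: 0+80+16·2·8=336; k=2: 160+0+16·5·8=800 → min 336 | A_2..A_4: k=2: 0+160+2·5·4=200; k=3: 80+0+2·8·4=144 → min 144.
Length 4: A_1..A_4: k=1: 0+144+16·2·4=272; k=2: 160+160+16·5·4=640; k=3: 336+0+16·8·4=848 → min 272.
Optimal order: (A_1 ((A_2 A_3) A_4)) with cost 272.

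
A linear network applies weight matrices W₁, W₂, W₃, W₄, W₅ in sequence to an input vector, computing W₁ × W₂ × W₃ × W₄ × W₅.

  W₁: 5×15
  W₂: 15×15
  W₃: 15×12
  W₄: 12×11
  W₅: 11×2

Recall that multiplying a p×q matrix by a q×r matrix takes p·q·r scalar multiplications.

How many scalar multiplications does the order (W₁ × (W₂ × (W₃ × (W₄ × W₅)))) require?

(W₄ × W₅): 12×11 by 11×2 → 12×2, cost 12·11·2 = 264
(W₃ × (W₄ × W₅)): 15×12 by 12×2 → 15×2, cost 15·12·2 = 360; cumulative 624
(W₂ × (W₃ × (W₄ × W₅))): 15×15 by 15×2 → 15×2, cost 15·15·2 = 450; cumulative 1074
(W₁ × (W₂ × (W₃ × (W₄ × W₅)))): 5×15 by 15×2 → 5×2, cost 5·15·2 = 150; cumulative 1224
Total: 1224 scalar multiplications.

1224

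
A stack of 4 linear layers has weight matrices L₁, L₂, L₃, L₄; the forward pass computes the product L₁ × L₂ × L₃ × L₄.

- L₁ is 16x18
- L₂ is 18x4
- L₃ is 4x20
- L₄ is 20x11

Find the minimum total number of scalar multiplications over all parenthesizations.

2736

Adjacent pairs: L₁L₂ = 16·18·4 = 1152; L₂L₃ = 18·4·20 = 1440; L₃L₄ = 4·20·11 = 880.
Length 3: L₁..L₃: k=1: 0+1440+16·18·20=7200; k=2: 1152+0+16·4·20=2432 → min 2432 | L₂..L₄: k=2: 0+880+18·4·11=1672; k=3: 1440+0+18·20·11=5400 → min 1672.
Length 4: L₁..L₄: k=1: 0+1672+16·18·11=4840; k=2: 1152+880+16·4·11=2736; k=3: 2432+0+16·20·11=5952 → min 2736.
Optimal order: ((L₁ × L₂) × (L₃ × L₄)) with cost 2736.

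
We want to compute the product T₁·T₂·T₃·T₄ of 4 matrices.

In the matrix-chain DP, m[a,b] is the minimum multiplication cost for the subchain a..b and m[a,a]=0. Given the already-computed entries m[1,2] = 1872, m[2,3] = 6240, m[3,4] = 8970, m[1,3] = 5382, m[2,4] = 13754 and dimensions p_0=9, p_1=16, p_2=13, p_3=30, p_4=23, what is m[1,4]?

11592

m[1,4] = min over k∈[1,3] of m[1,k]+m[k+1,4]+p_{0}·p_k·p_{4}.
k=1: 0 + 13754 + 9·16·23 = 17066; k=2: 1872 + 8970 + 9·13·23 = 13533; k=3: 5382 + 0 + 9·30·23 = 11592.
Minimum: 11592 at k=3.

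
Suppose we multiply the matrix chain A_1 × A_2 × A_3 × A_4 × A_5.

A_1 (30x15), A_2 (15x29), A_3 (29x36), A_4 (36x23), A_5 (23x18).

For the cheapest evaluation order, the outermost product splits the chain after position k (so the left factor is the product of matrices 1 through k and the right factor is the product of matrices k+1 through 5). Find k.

Adjacent pairs: A_1A_2 = 30·15·29 = 13050; A_2A_3 = 15·29·36 = 15660; A_3A_4 = 29·36·23 = 24012; A_4A_5 = 36·23·18 = 14904.
Length 3: A_1..A_3: k=1: 0+15660+30·15·36=31860; k=2: 13050+0+30·29·36=44370 → min 31860 | A_2..A_4: k=2: 0+24012+15·29·23=34017; k=3: 15660+0+15·36·23=28080 → min 28080 | A_3..A_5: k=3: 0+14904+29·36·18=33696; k=4: 24012+0+29·23·18=36018 → min 33696.
Length 4: A_1..A_4: k=1: 0+28080+30·15·23=38430; k=2: 13050+24012+30·29·23=57072; k=3: 31860+0+30·36·23=56700 → min 38430 | A_2..A_5: k=2: 0+33696+15·29·18=41526; k=3: 15660+14904+15·36·18=40284; k=4: 28080+0+15·23·18=34290 → min 34290.
Top-level splits: k=1: (A_1..A_1)·(A_2..A_5) → 0+34290+30·15·18 = 42390; k=2: (A_1..A_2)·(A_3..A_5) → 13050+33696+30·29·18 = 62406; k=3: (A_1..A_3)·(A_4..A_5) → 31860+14904+30·36·18 = 66204; k=4: (A_1..A_4)·(A_5..A_5) → 38430+0+30·23·18 = 50850.
Best split is after A_1, i.e. k = 1.

1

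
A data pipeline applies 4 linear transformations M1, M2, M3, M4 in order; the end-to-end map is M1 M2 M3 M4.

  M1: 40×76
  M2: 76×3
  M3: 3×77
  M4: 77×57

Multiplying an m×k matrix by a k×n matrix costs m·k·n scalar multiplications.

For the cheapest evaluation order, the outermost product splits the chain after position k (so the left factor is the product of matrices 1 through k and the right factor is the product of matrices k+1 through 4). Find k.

2

Adjacent pairs: M1M2 = 40·76·3 = 9120; M2M3 = 76·3·77 = 17556; M3M4 = 3·77·57 = 13167.
Length 3: M1..M3: k=1: 0+17556+40·76·77=251636; k=2: 9120+0+40·3·77=18360 → min 18360 | M2..M4: k=2: 0+13167+76·3·57=26163; k=3: 17556+0+76·77·57=351120 → min 26163.
Top-level splits: k=1: (M1..M1)·(M2..M4) → 0+26163+40·76·57 = 199443; k=2: (M1..M2)·(M3..M4) → 9120+13167+40·3·57 = 29127; k=3: (M1..M3)·(M4..M4) → 18360+0+40·77·57 = 193920.
Best split is after M2, i.e. k = 2.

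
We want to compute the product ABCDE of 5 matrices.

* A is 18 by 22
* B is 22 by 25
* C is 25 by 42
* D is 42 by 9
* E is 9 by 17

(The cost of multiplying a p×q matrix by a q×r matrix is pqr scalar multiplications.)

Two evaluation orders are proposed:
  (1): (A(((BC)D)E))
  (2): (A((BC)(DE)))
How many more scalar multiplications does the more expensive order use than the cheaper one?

Order (1) = (A(((BC)D)E)): (BC): 22×25 by 25×42 → 22×42, cost 22·25·42 = 23100; ((BC)D): 22×42 by 42×9 → 22×9, cost 22·42·9 = 8316; cumulative 31416; (((BC)D)E): 22×9 by 9×17 → 22×17, cost 22·9·17 = 3366; cumulative 34782; (A(((BC)D)E)): 18×22 by 22×17 → 18×17, cost 18·22·17 = 6732; cumulative 41514. Total 41514.
Order (2) = (A((BC)(DE))): (BC): 22×25 by 25×42 → 22×42, cost 22·25·42 = 23100; (DE): 42×9 by 9×17 → 42×17, cost 42·9·17 = 6426; ((BC)(DE)): 22×42 by 42×17 → 22×17, cost 22·42·17 = 15708; cumulative 45234; (A((BC)(DE))): 18×22 by 22×17 → 18×17, cost 18·22·17 = 6732; cumulative 51966. Total 51966.
Difference: |41514 − 51966| = 10452.

10452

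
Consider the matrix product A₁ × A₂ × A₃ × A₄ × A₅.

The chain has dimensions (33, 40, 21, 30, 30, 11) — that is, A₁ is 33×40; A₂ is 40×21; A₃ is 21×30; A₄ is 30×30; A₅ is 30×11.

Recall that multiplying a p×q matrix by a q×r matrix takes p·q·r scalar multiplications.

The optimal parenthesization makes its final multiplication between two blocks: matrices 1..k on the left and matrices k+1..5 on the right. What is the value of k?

1

Adjacent pairs: A₁A₂ = 33·40·21 = 27720; A₂A₃ = 40·21·30 = 25200; A₃A₄ = 21·30·30 = 18900; A₄A₅ = 30·30·11 = 9900.
Length 3: A₁..A₃: k=1: 0+25200+33·40·30=64800; k=2: 27720+0+33·21·30=48510 → min 48510 | A₂..A₄: k=2: 0+18900+40·21·30=44100; k=3: 25200+0+40·30·30=61200 → min 44100 | A₃..A₅: k=3: 0+9900+21·30·11=16830; k=4: 18900+0+21·30·11=25830 → min 16830.
Length 4: A₁..A₄: k=1: 0+44100+33·40·30=83700; k=2: 27720+18900+33·21·30=67410; k=3: 48510+0+33·30·30=78210 → min 67410 | A₂..A₅: k=2: 0+16830+40·21·11=26070; k=3: 25200+9900+40·30·11=48300; k=4: 44100+0+40·30·11=57300 → min 26070.
Top-level splits: k=1: (A₁..A₁)·(A₂..A₅) → 0+26070+33·40·11 = 40590; k=2: (A₁..A₂)·(A₃..A₅) → 27720+16830+33·21·11 = 52173; k=3: (A₁..A₃)·(A₄..A₅) → 48510+9900+33·30·11 = 69300; k=4: (A₁..A₄)·(A₅..A₅) → 67410+0+33·30·11 = 78300.
Best split is after A₁, i.e. k = 1.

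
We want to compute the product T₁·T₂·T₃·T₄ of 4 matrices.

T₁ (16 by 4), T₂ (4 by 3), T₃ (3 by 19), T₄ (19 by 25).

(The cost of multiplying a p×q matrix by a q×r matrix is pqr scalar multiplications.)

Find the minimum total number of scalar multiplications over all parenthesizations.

Adjacent pairs: T₁T₂ = 16·4·3 = 192; T₂T₃ = 4·3·19 = 228; T₃T₄ = 3·19·25 = 1425.
Length 3: T₁..T₃: k=1: 0+228+16·4·19=1444; k=2: 192+0+16·3·19=1104 → min 1104 | T₂..T₄: k=2: 0+1425+4·3·25=1725; k=3: 228+0+4·19·25=2128 → min 1725.
Length 4: T₁..T₄: k=1: 0+1725+16·4·25=3325; k=2: 192+1425+16·3·25=2817; k=3: 1104+0+16·19·25=8704 → min 2817.
Optimal order: ((T₁·T₂)·(T₃·T₄)) with cost 2817.

2817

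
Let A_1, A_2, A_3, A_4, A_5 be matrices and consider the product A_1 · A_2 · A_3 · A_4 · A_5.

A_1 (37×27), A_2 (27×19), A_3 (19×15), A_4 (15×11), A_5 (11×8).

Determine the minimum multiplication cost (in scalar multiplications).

15696

Adjacent pairs: A_1A_2 = 37·27·19 = 18981; A_2A_3 = 27·19·15 = 7695; A_3A_4 = 19·15·11 = 3135; A_4A_5 = 15·11·8 = 1320.
Length 3: A_1..A_3: k=1: 0+7695+37·27·15=22680; k=2: 18981+0+37·19·15=29526 → min 22680 | A_2..A_4: k=2: 0+3135+27·19·11=8778; k=3: 7695+0+27·15·11=12150 → min 8778 | A_3..A_5: k=3: 0+1320+19·15·8=3600; k=4: 3135+0+19·11·8=4807 → min 3600.
Length 4: A_1..A_4: k=1: 0+8778+37·27·11=19767; k=2: 18981+3135+37·19·11=29849; k=3: 22680+0+37·15·11=28785 → min 19767 | A_2..A_5: k=2: 0+3600+27·19·8=7704; k=3: 7695+1320+27·15·8=12255; k=4: 8778+0+27·11·8=11154 → min 7704.
Length 5: A_1..A_5: k=1: 0+7704+37·27·8=15696; k=2: 18981+3600+37·19·8=28205; k=3: 22680+1320+37·15·8=28440; k=4: 19767+0+37·11·8=23023 → min 15696.
Optimal order: (A_1 · (A_2 · (A_3 · (A_4 · A_5)))) with cost 15696.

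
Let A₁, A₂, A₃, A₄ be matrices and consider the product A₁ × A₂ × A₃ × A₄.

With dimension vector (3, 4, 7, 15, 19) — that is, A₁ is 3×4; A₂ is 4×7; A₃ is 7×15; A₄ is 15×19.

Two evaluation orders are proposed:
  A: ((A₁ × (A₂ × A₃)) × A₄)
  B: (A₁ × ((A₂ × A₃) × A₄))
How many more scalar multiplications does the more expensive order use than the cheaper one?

333

Order A = ((A₁ × (A₂ × A₃)) × A₄): (A₂ × A₃): 4×7 by 7×15 → 4×15, cost 4·7·15 = 420; (A₁ × (A₂ × A₃)): 3×4 by 4×15 → 3×15, cost 3·4·15 = 180; cumulative 600; ((A₁ × (A₂ × A₃)) × A₄): 3×15 by 15×19 → 3×19, cost 3·15·19 = 855; cumulative 1455. Total 1455.
Order B = (A₁ × ((A₂ × A₃) × A₄)): (A₂ × A₃): 4×7 by 7×15 → 4×15, cost 4·7·15 = 420; ((A₂ × A₃) × A₄): 4×15 by 15×19 → 4×19, cost 4·15·19 = 1140; cumulative 1560; (A₁ × ((A₂ × A₃) × A₄)): 3×4 by 4×19 → 3×19, cost 3·4·19 = 228; cumulative 1788. Total 1788.
Difference: |1455 − 1788| = 333.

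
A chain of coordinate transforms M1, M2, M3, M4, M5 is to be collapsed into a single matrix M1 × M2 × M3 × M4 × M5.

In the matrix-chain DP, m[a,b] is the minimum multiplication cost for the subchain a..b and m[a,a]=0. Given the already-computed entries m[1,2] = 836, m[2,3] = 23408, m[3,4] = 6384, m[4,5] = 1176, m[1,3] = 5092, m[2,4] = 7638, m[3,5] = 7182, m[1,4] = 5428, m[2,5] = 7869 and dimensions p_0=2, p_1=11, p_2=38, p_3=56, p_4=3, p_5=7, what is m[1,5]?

5470

m[1,5] = min over k∈[1,4] of m[1,k]+m[k+1,5]+p_{0}·p_k·p_{5}.
k=1: 0 + 7869 + 2·11·7 = 8023; k=2: 836 + 7182 + 2·38·7 = 8550; k=3: 5092 + 1176 + 2·56·7 = 7052; k=4: 5428 + 0 + 2·3·7 = 5470.
Minimum: 5470 at k=4.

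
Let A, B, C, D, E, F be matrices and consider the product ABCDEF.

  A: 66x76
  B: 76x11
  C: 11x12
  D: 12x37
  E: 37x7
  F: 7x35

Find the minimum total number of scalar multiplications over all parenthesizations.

61166

Adjacent pairs: AB = 66·76·11 = 55176; BC = 76·11·12 = 10032; CD = 11·12·37 = 4884; DE = 12·37·7 = 3108; EF = 37·7·35 = 9065.
Length 3: A..C: k=1: 0+10032+66·76·12=70224; k=2: 55176+0+66·11·12=63888 → min 63888 | B..D: k=2: 0+4884+76·11·37=35816; k=3: 10032+0+76·12·37=43776 → min 35816 | C..E: k=3: 0+3108+11·12·7=4032; k=4: 4884+0+11·37·7=7733 → min 4032 | D..F: k=4: 0+9065+12·37·35=24605; k=5: 3108+0+12·7·35=6048 → min 6048.
Length 4: A..D: k=1: 0+35816+66·76·37=221408; k=2: 55176+4884+66·11·37=86922; k=3: 63888+0+66·12·37=93192 → min 86922 | B..E: k=2: 0+4032+76·11·7=9884; k=3: 10032+3108+76·12·7=19524; k=4: 35816+0+76·37·7=55500 → min 9884 | C..F: k=3: 0+6048+11·12·35=10668; k=4: 4884+9065+11·37·35=28194; k=5: 4032+0+11·7·35=6727 → min 6727.
Length 5: A..E: k=1: 0+9884+66·76·7=44996; k=2: 55176+4032+66·11·7=64290; k=3: 63888+3108+66·12·7=72540; k=4: 86922+0+66·37·7=104016 → min 44996 | B..F: k=2: 0+6727+76·11·35=35987; k=3: 10032+6048+76·12·35=48000; k=4: 35816+9065+76·37·35=143301; k=5: 9884+0+76·7·35=28504 → min 28504.
Length 6: A..F: k=1: 0+28504+66·76·35=204064; k=2: 55176+6727+66·11·35=87313; k=3: 63888+6048+66·12·35=97656; k=4: 86922+9065+66·37·35=181457; k=5: 44996+0+66·7·35=61166 → min 61166.
Optimal order: ((A(B(C(DE))))F) with cost 61166.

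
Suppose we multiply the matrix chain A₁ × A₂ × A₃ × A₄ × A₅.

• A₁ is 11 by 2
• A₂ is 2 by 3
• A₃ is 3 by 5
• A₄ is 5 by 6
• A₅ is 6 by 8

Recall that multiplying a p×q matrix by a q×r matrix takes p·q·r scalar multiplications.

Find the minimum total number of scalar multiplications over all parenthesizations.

Adjacent pairs: A₁A₂ = 11·2·3 = 66; A₂A₃ = 2·3·5 = 30; A₃A₄ = 3·5·6 = 90; A₄A₅ = 5·6·8 = 240.
Length 3: A₁..A₃: k=1: 0+30+11·2·5=140; k=2: 66+0+11·3·5=231 → min 140 | A₂..A₄: k=2: 0+90+2·3·6=126; k=3: 30+0+2·5·6=90 → min 90 | A₃..A₅: k=3: 0+240+3·5·8=360; k=4: 90+0+3·6·8=234 → min 234.
Length 4: A₁..A₄: k=1: 0+90+11·2·6=222; k=2: 66+90+11·3·6=354; k=3: 140+0+11·5·6=470 → min 222 | A₂..A₅: k=2: 0+234+2·3·8=282; k=3: 30+240+2·5·8=350; k=4: 90+0+2·6·8=186 → min 186.
Length 5: A₁..A₅: k=1: 0+186+11·2·8=362; k=2: 66+234+11·3·8=564; k=3: 140+240+11·5·8=820; k=4: 222+0+11·6·8=750 → min 362.
Optimal order: (A₁ × (((A₂ × A₃) × A₄) × A₅)) with cost 362.

362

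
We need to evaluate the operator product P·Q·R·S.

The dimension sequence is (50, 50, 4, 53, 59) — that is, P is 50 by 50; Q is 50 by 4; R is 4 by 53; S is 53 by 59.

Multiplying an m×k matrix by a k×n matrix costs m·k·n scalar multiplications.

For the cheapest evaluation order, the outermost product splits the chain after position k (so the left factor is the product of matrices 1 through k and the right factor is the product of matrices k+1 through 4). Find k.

2

Adjacent pairs: PQ = 50·50·4 = 10000; QR = 50·4·53 = 10600; RS = 4·53·59 = 12508.
Length 3: P..R: k=1: 0+10600+50·50·53=143100; k=2: 10000+0+50·4·53=20600 → min 20600 | Q..S: k=2: 0+12508+50·4·59=24308; k=3: 10600+0+50·53·59=166950 → min 24308.
Top-level splits: k=1: (P..P)·(Q..S) → 0+24308+50·50·59 = 171808; k=2: (P..Q)·(R..S) → 10000+12508+50·4·59 = 34308; k=3: (P..R)·(S..S) → 20600+0+50·53·59 = 176950.
Best split is after Q, i.e. k = 2.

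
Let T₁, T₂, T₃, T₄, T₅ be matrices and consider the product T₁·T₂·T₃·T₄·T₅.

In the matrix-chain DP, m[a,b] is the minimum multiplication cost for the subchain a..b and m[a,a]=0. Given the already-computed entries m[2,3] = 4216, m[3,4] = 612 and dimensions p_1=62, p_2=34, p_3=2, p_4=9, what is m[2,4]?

m[2,4] = min over k∈[2,3] of m[2,k]+m[k+1,4]+p_{1}·p_k·p_{4}.
k=2: 0 + 612 + 62·34·9 = 19584; k=3: 4216 + 0 + 62·2·9 = 5332.
Minimum: 5332 at k=3.

5332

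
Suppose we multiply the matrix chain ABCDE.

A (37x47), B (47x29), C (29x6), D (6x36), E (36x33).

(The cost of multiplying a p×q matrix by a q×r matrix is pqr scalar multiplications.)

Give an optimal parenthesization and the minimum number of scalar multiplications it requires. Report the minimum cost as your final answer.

Adjacent pairs: AB = 37·47·29 = 50431; BC = 47·29·6 = 8178; CD = 29·6·36 = 6264; DE = 6·36·33 = 7128.
Length 3: A..C: k=1: 0+8178+37·47·6=18612; k=2: 50431+0+37·29·6=56869 → min 18612 | B..D: k=2: 0+6264+47·29·36=55332; k=3: 8178+0+47·6·36=18330 → min 18330 | C..E: k=3: 0+7128+29·6·33=12870; k=4: 6264+0+29·36·33=40716 → min 12870.
Length 4: A..D: k=1: 0+18330+37·47·36=80934; k=2: 50431+6264+37·29·36=95323; k=3: 18612+0+37·6·36=26604 → min 26604 | B..E: k=2: 0+12870+47·29·33=57849; k=3: 8178+7128+47·6·33=24612; k=4: 18330+0+47·36·33=74166 → min 24612.
Length 5: A..E: k=1: 0+24612+37·47·33=81999; k=2: 50431+12870+37·29·33=98710; k=3: 18612+7128+37·6·33=33066; k=4: 26604+0+37·36·33=70560 → min 33066.
Optimal parenthesization: ((A(BC))(DE)) with cost 33066.

33066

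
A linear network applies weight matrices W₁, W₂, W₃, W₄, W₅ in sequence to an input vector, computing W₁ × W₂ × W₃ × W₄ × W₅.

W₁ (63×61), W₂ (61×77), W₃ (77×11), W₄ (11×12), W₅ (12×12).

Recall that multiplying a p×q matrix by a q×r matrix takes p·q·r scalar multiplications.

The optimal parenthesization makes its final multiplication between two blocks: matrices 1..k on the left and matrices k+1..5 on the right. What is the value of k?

Adjacent pairs: W₁W₂ = 63·61·77 = 295911; W₂W₃ = 61·77·11 = 51667; W₃W₄ = 77·11·12 = 10164; W₄W₅ = 11·12·12 = 1584.
Length 3: W₁..W₃: k=1: 0+51667+63·61·11=93940; k=2: 295911+0+63·77·11=349272 → min 93940 | W₂..W₄: k=2: 0+10164+61·77·12=66528; k=3: 51667+0+61·11·12=59719 → min 59719 | W₃..W₅: k=3: 0+1584+77·11·12=11748; k=4: 10164+0+77·12·12=21252 → min 11748.
Length 4: W₁..W₄: k=1: 0+59719+63·61·12=105835; k=2: 295911+10164+63·77·12=364287; k=3: 93940+0+63·11·12=102256 → min 102256 | W₂..W₅: k=2: 0+11748+61·77·12=68112; k=3: 51667+1584+61·11·12=61303; k=4: 59719+0+61·12·12=68503 → min 61303.
Top-level splits: k=1: (W₁..W₁)·(W₂..W₅) → 0+61303+63·61·12 = 107419; k=2: (W₁..W₂)·(W₃..W₅) → 295911+11748+63·77·12 = 365871; k=3: (W₁..W₃)·(W₄..W₅) → 93940+1584+63·11·12 = 103840; k=4: (W₁..W₄)·(W₅..W₅) → 102256+0+63·12·12 = 111328.
Best split is after W₃, i.e. k = 3.

3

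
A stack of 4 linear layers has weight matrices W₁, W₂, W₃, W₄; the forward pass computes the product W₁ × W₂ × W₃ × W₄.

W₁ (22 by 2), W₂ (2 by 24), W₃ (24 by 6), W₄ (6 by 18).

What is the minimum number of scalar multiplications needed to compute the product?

Adjacent pairs: W₁W₂ = 22·2·24 = 1056; W₂W₃ = 2·24·6 = 288; W₃W₄ = 24·6·18 = 2592.
Length 3: W₁..W₃: k=1: 0+288+22·2·6=552; k=2: 1056+0+22·24·6=4224 → min 552 | W₂..W₄: k=2: 0+2592+2·24·18=3456; k=3: 288+0+2·6·18=504 → min 504.
Length 4: W₁..W₄: k=1: 0+504+22·2·18=1296; k=2: 1056+2592+22·24·18=13152; k=3: 552+0+22·6·18=2928 → min 1296.
Optimal order: (W₁ × ((W₂ × W₃) × W₄)) with cost 1296.

1296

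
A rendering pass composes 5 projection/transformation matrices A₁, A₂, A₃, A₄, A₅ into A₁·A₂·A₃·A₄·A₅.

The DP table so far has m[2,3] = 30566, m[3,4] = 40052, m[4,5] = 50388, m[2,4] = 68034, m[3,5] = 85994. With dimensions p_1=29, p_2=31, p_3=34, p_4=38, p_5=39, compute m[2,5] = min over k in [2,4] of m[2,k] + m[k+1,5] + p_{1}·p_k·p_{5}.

111012

m[2,5] = min over k∈[2,4] of m[2,k]+m[k+1,5]+p_{1}·p_k·p_{5}.
k=2: 0 + 85994 + 29·31·39 = 121055; k=3: 30566 + 50388 + 29·34·39 = 119408; k=4: 68034 + 0 + 29·38·39 = 111012.
Minimum: 111012 at k=4.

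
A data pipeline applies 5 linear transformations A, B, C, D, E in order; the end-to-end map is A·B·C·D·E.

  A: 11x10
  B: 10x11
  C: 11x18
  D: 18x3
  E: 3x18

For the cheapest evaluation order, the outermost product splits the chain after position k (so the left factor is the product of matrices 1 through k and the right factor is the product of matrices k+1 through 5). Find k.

Adjacent pairs: AB = 11·10·11 = 1210; BC = 10·11·18 = 1980; CD = 11·18·3 = 594; DE = 18·3·18 = 972.
Length 3: A..C: k=1: 0+1980+11·10·18=3960; k=2: 1210+0+11·11·18=3388 → min 3388 | B..D: k=2: 0+594+10·11·3=924; k=3: 1980+0+10·18·3=2520 → min 924 | C..E: k=3: 0+972+11·18·18=4536; k=4: 594+0+11·3·18=1188 → min 1188.
Length 4: A..D: k=1: 0+924+11·10·3=1254; k=2: 1210+594+11·11·3=2167; k=3: 3388+0+11·18·3=3982 → min 1254 | B..E: k=2: 0+1188+10·11·18=3168; k=3: 1980+972+10·18·18=6192; k=4: 924+0+10·3·18=1464 → min 1464.
Top-level splits: k=1: (A..A)·(B..E) → 0+1464+11·10·18 = 3444; k=2: (A..B)·(C..E) → 1210+1188+11·11·18 = 4576; k=3: (A..C)·(D..E) → 3388+972+11·18·18 = 7924; k=4: (A..D)·(E..E) → 1254+0+11·3·18 = 1848.
Best split is after D, i.e. k = 4.

4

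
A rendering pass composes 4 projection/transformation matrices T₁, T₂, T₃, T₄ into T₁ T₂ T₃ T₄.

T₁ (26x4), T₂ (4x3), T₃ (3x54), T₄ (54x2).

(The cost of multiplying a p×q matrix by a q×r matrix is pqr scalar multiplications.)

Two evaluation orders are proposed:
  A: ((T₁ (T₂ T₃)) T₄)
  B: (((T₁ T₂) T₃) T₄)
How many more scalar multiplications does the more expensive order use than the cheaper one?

1740

Order A = ((T₁ (T₂ T₃)) T₄): (T₂ T₃): 4×3 by 3×54 → 4×54, cost 4·3·54 = 648; (T₁ (T₂ T₃)): 26×4 by 4×54 → 26×54, cost 26·4·54 = 5616; cumulative 6264; ((T₁ (T₂ T₃)) T₄): 26×54 by 54×2 → 26×2, cost 26·54·2 = 2808; cumulative 9072. Total 9072.
Order B = (((T₁ T₂) T₃) T₄): (T₁ T₂): 26×4 by 4×3 → 26×3, cost 26·4·3 = 312; ((T₁ T₂) T₃): 26×3 by 3×54 → 26×54, cost 26·3·54 = 4212; cumulative 4524; (((T₁ T₂) T₃) T₄): 26×54 by 54×2 → 26×2, cost 26·54·2 = 2808; cumulative 7332. Total 7332.
Difference: |9072 − 7332| = 1740.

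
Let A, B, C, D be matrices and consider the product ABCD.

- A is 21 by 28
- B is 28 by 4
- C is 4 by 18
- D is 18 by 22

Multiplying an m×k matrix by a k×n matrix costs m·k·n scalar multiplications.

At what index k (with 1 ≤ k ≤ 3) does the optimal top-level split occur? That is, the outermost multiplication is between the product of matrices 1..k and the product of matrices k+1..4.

Adjacent pairs: AB = 21·28·4 = 2352; BC = 28·4·18 = 2016; CD = 4·18·22 = 1584.
Length 3: A..C: k=1: 0+2016+21·28·18=12600; k=2: 2352+0+21·4·18=3864 → min 3864 | B..D: k=2: 0+1584+28·4·22=4048; k=3: 2016+0+28·18·22=13104 → min 4048.
Top-level splits: k=1: (A..A)·(B..D) → 0+4048+21·28·22 = 16984; k=2: (A..B)·(C..D) → 2352+1584+21·4·22 = 5784; k=3: (A..C)·(D..D) → 3864+0+21·18·22 = 12180.
Best split is after B, i.e. k = 2.

2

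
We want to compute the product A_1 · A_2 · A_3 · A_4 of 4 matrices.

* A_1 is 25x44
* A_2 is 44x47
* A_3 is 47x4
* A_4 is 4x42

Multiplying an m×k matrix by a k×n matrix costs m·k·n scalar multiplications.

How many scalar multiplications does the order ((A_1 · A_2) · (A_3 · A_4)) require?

(A_1 · A_2): 25×44 by 44×47 → 25×47, cost 25·44·47 = 51700
(A_3 · A_4): 47×4 by 4×42 → 47×42, cost 47·4·42 = 7896
((A_1 · A_2) · (A_3 · A_4)): 25×47 by 47×42 → 25×42, cost 25·47·42 = 49350; cumulative 108946
Total: 108946 scalar multiplications.

108946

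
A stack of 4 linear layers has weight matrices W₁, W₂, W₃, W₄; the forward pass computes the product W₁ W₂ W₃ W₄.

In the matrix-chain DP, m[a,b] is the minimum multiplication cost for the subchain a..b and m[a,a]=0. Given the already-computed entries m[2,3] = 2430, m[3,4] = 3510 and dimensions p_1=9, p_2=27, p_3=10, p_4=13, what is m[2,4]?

m[2,4] = min over k∈[2,3] of m[2,k]+m[k+1,4]+p_{1}·p_k·p_{4}.
k=2: 0 + 3510 + 9·27·13 = 6669; k=3: 2430 + 0 + 9·10·13 = 3600.
Minimum: 3600 at k=3.

3600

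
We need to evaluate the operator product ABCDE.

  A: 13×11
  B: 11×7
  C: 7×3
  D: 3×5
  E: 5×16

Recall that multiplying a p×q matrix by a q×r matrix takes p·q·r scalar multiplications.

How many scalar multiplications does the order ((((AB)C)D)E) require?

(AB): 13×11 by 11×7 → 13×7, cost 13·11·7 = 1001
((AB)C): 13×7 by 7×3 → 13×3, cost 13·7·3 = 273; cumulative 1274
(((AB)C)D): 13×3 by 3×5 → 13×5, cost 13·3·5 = 195; cumulative 1469
((((AB)C)D)E): 13×5 by 5×16 → 13×16, cost 13·5·16 = 1040; cumulative 2509
Total: 2509 scalar multiplications.

2509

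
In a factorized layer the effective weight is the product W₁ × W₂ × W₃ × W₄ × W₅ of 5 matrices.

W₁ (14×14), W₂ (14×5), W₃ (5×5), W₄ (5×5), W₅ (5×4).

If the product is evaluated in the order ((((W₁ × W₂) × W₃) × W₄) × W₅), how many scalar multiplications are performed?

(W₁ × W₂): 14×14 by 14×5 → 14×5, cost 14·14·5 = 980
((W₁ × W₂) × W₃): 14×5 by 5×5 → 14×5, cost 14·5·5 = 350; cumulative 1330
(((W₁ × W₂) × W₃) × W₄): 14×5 by 5×5 → 14×5, cost 14·5·5 = 350; cumulative 1680
((((W₁ × W₂) × W₃) × W₄) × W₅): 14×5 by 5×4 → 14×4, cost 14·5·4 = 280; cumulative 1960
Total: 1960 scalar multiplications.

1960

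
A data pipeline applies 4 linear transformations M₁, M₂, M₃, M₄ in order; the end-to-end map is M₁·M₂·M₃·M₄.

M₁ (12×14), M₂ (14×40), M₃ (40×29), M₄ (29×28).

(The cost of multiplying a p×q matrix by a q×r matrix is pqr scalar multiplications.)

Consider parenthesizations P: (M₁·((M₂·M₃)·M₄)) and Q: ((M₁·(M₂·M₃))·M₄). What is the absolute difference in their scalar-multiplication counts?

Order P = (M₁·((M₂·M₃)·M₄)): (M₂·M₃): 14×40 by 40×29 → 14×29, cost 14·40·29 = 16240; ((M₂·M₃)·M₄): 14×29 by 29×28 → 14×28, cost 14·29·28 = 11368; cumulative 27608; (M₁·((M₂·M₃)·M₄)): 12×14 by 14×28 → 12×28, cost 12·14·28 = 4704; cumulative 32312. Total 32312.
Order Q = ((M₁·(M₂·M₃))·M₄): (M₂·M₃): 14×40 by 40×29 → 14×29, cost 14·40·29 = 16240; (M₁·(M₂·M₃)): 12×14 by 14×29 → 12×29, cost 12·14·29 = 4872; cumulative 21112; ((M₁·(M₂·M₃))·M₄): 12×29 by 29×28 → 12×28, cost 12·29·28 = 9744; cumulative 30856. Total 30856.
Difference: |32312 − 30856| = 1456.

1456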